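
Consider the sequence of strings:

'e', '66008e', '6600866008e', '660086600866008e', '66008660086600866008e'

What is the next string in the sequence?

Every step adds 66008 at the front: s(k+1) = 66008·s(k).
Applying this once more to 66008660086600866008e:

6600866008660086600866008e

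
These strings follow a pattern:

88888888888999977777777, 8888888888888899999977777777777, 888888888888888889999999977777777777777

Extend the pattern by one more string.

Term n consists of 3n+2 8's, followed by 2n-2 9's, followed by 3n-1 7's, where the shown terms are n = 3, 4, 5.
For the next term, n = 6, so the run lengths are 20, 10, 17.

88888888888888888888999999999977777777777777777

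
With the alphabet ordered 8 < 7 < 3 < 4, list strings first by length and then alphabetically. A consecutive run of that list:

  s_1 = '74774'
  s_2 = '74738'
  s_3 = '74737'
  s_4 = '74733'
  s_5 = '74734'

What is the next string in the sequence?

The successor of 74734 increments the rightmost position that isn't already 4 and resets every position after it to 8.

74748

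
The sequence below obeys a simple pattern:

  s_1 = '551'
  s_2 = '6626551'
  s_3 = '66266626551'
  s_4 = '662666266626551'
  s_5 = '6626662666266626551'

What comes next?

Each term is the previous one with 6626 prepended.
Applying this once more to 6626662666266626551:

66266626662666266626551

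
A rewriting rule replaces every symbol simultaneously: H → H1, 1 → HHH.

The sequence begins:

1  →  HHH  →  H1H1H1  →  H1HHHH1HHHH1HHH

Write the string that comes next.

H1HHHH1H1H1H1HHHH1H1H1H1HHHH1H1H1

Applying the rule to each of the 15 symbols of H1HHHH1HHHH1HHH gives the pieces H1 HHH H1 H1 H1 H1 HHH H1 H1 H1 H1 HHH H1 H1 H1, which concatenate to the answer.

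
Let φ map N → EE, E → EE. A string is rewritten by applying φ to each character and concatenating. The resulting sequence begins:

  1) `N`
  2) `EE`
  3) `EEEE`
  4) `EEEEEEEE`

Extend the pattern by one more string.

Rewriting each symbol of EEEEEEEE: E→EE, E→EE, E→EE, E→EE, E→EE, E→EE, E→EE, E→EE, which concatenates to EE EE EE EE EE EE EE EE.

EEEEEEEEEEEEEEEE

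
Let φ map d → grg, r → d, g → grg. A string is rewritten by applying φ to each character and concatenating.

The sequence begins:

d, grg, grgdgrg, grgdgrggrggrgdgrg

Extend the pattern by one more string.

Rewriting the 17 symbols of grgdgrggrggrgdgrg one by one yields grg d grg grg grg d grg grg d grg grg d grg grg grg d grg; concatenated:

grgdgrggrggrgdgrggrgdgrggrgdgrggrggrgdgrg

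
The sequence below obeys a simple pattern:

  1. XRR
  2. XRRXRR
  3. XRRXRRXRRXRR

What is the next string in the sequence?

Every step duplicates the string.
Doubling XRRXRRXRRXRR:

XRRXRRXRRXRRXRRXRRXRRXRR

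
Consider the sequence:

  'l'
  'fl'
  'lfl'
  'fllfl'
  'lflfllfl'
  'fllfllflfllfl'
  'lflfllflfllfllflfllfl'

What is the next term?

fllfllflfllfllflfllflfllfllflfllfl

This is a Fibonacci-style word recurrence s(k) = s(k−2)·s(k−1): e.g. l·fl = lfl.
Continuing: fllfllflfllfl · lflfllflfllfllflfllfl gives term 8.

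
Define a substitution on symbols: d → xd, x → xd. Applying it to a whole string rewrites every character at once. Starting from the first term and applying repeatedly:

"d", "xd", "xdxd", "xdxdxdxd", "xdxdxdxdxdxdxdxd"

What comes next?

xdxdxdxdxdxdxdxdxdxdxdxdxdxdxdxd

φ(xdxdxdxdxdxdxdxd) expands symbol-by-symbol to xd xd xd xd xd xd xd xd xd xd xd xd xd xd xd xd; joining the 16 pieces gives the next term.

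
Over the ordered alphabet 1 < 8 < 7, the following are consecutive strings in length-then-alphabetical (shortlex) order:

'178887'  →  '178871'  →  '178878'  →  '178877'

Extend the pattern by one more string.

178711

Treat 178877 as a base-3 numeral over the given alphabet and add one, carrying through any trailing 7's.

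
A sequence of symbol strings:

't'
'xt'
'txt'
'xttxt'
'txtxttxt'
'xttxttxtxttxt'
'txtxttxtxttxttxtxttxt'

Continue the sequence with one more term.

This is a Fibonacci-style word recurrence s(k) = s(k−2)·s(k−1): e.g. t·xt = txt.
So term 8 is xttxttxtxttxt·txtxttxtxttxttxtxttxt.

xttxttxtxttxttxtxttxtxttxttxtxttxt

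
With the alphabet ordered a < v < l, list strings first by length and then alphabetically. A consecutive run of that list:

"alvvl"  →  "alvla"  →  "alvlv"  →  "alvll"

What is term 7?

allal

Advancing 3 positions from alvll through alvll → allaa → allav reaches term 7.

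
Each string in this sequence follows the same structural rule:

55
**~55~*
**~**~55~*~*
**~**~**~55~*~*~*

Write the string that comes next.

Each term wraps the previous one in **~ on the left and ~* on the right.
So the next term is **~·**~**~**~55~*~*~*·~*.

**~**~**~**~55~*~*~*~*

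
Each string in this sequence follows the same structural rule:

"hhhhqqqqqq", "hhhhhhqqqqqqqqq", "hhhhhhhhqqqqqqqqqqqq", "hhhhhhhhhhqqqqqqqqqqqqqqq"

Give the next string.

Each string has the form h^{2n} q^{3n}, where the shown terms are n = 2, 3, 4, 5.
At n = 6 the blocks have lengths 12, 18.

hhhhhhhhhhhhqqqqqqqqqqqqqqqqqq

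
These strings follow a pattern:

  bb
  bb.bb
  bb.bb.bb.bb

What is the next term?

Every step duplicates the string with '.' between the halves.
Doubling bb.bb.bb.bb with '.' between the halves:

bb.bb.bb.bb.bb.bb.bb.bb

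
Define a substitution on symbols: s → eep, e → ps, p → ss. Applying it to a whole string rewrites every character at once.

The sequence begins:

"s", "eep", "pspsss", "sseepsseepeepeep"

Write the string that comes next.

Applying the rule to each of the 16 symbols of sseepsseepeepeep gives the pieces eep eep ps ps ss eep eep ps ps ss ps ps ss ps ps ss, which concatenate to the answer.

eepeeppspssseepeeppspssspspssspspsss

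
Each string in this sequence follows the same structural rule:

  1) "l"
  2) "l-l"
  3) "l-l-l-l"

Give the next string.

s(k+1) = s(k)·-·s(k) — each term doubles the last with '-' between the halves.
Doubling l-l-l-l with '-' between the halves:

l-l-l-l-l-l-l-l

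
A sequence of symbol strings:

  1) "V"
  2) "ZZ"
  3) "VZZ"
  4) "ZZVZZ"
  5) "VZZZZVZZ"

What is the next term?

ZZVZZVZZZZVZZ

Each term (from the third on) is the two preceding terms concatenated in order: term 3 = V·ZZ = VZZ.
So term 6 is ZZVZZ·VZZZZVZZ.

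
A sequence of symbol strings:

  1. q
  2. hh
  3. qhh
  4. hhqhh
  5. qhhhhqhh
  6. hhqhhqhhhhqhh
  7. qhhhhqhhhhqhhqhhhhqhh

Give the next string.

hhqhhqhhhhqhhqhhhhqhhhhqhhqhhhhqhh

From term 3 onward, concatenate the second-to-last term with the last: q·hh = qhh, hh·qhh = hhqhh, …
So term 8 is hhqhhqhhhhqhh·qhhhhqhhhhqhhqhhhhqhh.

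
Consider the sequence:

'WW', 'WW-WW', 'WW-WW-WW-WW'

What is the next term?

Each string is two copies of the previous one joined by '-'.
One more doubling of WW-WW-WW-WW gives the answer.

WW-WW-WW-WW-WW-WW-WW-WW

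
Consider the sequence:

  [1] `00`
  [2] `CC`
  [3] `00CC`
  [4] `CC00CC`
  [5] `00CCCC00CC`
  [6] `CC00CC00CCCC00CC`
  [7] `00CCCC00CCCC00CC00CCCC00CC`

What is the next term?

CC00CC00CCCC00CC00CCCC00CCCC00CC00CCCC00CC

Each term (from the third on) is the two preceding terms concatenated in order: term 3 = 00·CC = 00CC.
So term 8 is CC00CC00CCCC00CC·00CCCC00CCCC00CC00CCCC00CC.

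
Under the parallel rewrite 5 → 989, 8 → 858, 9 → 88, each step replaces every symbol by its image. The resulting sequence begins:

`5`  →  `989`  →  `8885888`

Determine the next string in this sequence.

858858858989858858858

Apply φ to 8885888 symbol by symbol: 8→858, 8→858, 8→858, 5→989, 8→858, 8→858, 8→858; joined: 858 858 858 989 858 858 858.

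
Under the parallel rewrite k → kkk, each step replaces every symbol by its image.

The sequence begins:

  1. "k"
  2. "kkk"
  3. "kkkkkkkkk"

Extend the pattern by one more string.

Apply φ to kkkkkkkkk symbol by symbol: k→kkk, k→kkk, k→kkk, k→kkk, k→kkk, k→kkk, k→kkk, k→kkk, k→kkk; joined: kkk kkk kkk kkk kkk kkk kkk kkk kkk.

kkkkkkkkkkkkkkkkkkkkkkkkkkk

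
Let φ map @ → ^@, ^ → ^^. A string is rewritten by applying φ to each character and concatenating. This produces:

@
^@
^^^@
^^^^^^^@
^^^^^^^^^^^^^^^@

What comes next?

Rewriting the 16 symbols of ^^^^^^^^^^^^^^^@ one by one yields ^^ ^^ ^^ ^^ ^^ ^^ ^^ ^^ ^^ ^^ ^^ ^^ ^^ ^^ ^^ ^@; concatenated:

^^^^^^^^^^^^^^^^^^^^^^^^^^^^^^^@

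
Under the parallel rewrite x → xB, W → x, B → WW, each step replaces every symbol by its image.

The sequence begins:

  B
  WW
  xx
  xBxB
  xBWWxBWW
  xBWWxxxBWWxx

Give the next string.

xBWWxxxBxBxBWWxxxBxB

Rewriting each symbol of xBWWxxxBWWxx: x→xB, B→WW, W→x, W→x, x→xB, x→xB, x→xB, B→WW, W→x, W→x, x→xB, x→xB, which concatenates to xB WW x x xB xB xB WW x x xB xB.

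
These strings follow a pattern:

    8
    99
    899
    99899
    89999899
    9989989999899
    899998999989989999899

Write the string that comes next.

Each term (from the third on) is the two preceding terms concatenated in order: term 3 = 8·99 = 899.
The next term joins 9989989999899 and 899998999989989999899.

9989989999899899998999989989999899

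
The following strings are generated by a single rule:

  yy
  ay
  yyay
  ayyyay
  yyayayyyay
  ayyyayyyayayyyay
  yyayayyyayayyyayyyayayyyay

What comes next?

From term 3 onward, concatenate the second-to-last term with the last: yy·ay = yyay, ay·yyay = ayyyay, …
The next term joins ayyyayyyayayyyay and yyayayyyayayyyayyyayayyyay.

ayyyayyyayayyyayyyayayyyayayyyayyyayayyyay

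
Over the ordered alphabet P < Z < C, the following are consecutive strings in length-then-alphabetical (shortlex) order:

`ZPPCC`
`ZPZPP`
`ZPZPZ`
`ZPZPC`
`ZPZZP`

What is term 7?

Advancing 2 positions from ZPZZP through ZPZZP → ZPZZZ reaches term 7.

ZPZZC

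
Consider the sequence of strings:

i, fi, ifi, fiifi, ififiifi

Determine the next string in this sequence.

fiifiififiifi

From term 3 onward, concatenate the second-to-last term with the last: i·fi = ifi, fi·ifi = fiifi, …
The next term joins fiifi and ififiifi.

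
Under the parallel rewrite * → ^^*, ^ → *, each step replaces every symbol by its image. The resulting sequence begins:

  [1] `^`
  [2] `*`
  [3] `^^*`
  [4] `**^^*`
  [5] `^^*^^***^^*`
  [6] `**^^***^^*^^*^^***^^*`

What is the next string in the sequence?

^^*^^***^^*^^*^^***^^***^^***^^*^^*^^***^^*

Applying the rule to each of the 21 symbols of **^^***^^*^^*^^***^^* gives the pieces ^^* ^^* * * ^^* ^^* ^^* * * ^^* * * ^^* * * ^^* ^^* ^^* * * ^^*, which concatenate to the answer.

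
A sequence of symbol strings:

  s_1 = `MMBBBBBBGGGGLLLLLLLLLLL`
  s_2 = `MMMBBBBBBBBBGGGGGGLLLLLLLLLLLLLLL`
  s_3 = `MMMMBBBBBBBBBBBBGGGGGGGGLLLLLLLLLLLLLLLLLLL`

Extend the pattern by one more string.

MMMMMBBBBBBBBBBBBBBBGGGGGGGGGGLLLLLLLLLLLLLLLLLLLLLLL

Each string has the form M^{n} B^{3n} G^{2n} L^{4n+3}, where the shown terms are n = 2, 3, 4.
Setting n = 5 gives 5, 15, 10, 23 characters in each block.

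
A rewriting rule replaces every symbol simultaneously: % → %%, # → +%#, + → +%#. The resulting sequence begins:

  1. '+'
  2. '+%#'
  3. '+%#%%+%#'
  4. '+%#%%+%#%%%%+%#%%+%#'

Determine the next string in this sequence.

+%#%%+%#%%%%+%#%%+%#%%%%%%%%+%#%%+%#%%%%+%#%%+%#

Replace each of the 20 characters of +%#%%+%#%%%%+%#%%+%# in place — +%# %% +%# %% %% +%# %% +%# %% %% %% %% +%# %% +%# %% %% +%# %% +%# — and concatenate.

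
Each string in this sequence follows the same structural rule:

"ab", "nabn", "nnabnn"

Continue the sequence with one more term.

Each term wraps the previous one in n on the left and n on the right.
One more step from nnabnn gives the answer.

nnnabnnn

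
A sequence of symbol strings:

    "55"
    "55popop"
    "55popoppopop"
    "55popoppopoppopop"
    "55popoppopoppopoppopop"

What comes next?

55popoppopoppopoppopoppopop

The strings grow by a fixed suffix popop each time.
One more step from 55popoppopoppopoppopop gives the answer.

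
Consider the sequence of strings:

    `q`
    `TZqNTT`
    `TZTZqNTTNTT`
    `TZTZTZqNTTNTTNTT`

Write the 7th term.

Every step adds TZ to the front and NTT to the end of the previous string.
From TZTZTZqNTTNTTNTT, 3 further steps: TZTZTZqNTTNTTNTT → TZTZTZTZqNTTNTTNTTNTT → TZTZTZTZTZqNTTNTTNTTNTTNTT → (answer).

TZTZTZTZTZTZqNTTNTTNTTNTTNTTNTT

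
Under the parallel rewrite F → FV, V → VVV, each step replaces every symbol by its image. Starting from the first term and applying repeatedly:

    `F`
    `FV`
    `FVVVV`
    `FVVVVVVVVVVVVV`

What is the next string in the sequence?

Applying the rule to each of the 14 symbols of FVVVVVVVVVVVVV gives the pieces FV VVV VVV VVV VVV VVV VVV VVV VVV VVV VVV VVV VVV VVV, which concatenate to the answer.

FVVVVVVVVVVVVVVVVVVVVVVVVVVVVVVVVVVVVVVVV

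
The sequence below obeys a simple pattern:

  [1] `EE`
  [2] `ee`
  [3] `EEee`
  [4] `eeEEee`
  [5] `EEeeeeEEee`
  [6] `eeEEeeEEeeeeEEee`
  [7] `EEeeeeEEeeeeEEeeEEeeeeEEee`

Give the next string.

This is a Fibonacci-style word recurrence s(k) = s(k−2)·s(k−1): e.g. EE·ee = EEee.
The next term joins eeEEeeEEeeeeEEee and EEeeeeEEeeeeEEeeEEeeeeEEee.

eeEEeeEEeeeeEEeeEEeeeeEEeeeeEEeeEEeeeeEEee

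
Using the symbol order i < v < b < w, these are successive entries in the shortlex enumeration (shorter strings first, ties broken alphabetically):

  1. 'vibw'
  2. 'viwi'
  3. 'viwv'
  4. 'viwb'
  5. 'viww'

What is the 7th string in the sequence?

vviv

Continuing the enumeration 2 steps past viww: viww → vvii → (answer).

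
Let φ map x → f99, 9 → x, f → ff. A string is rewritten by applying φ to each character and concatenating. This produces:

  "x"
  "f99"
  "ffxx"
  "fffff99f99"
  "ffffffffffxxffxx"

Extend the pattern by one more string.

fffffffffffffffffffff99f99fffff99f99

φ(ffffffffffxxffxx) expands symbol-by-symbol to ff ff ff ff ff ff ff ff ff ff f99 f99 ff ff f99 f99; joining the 16 pieces gives the next term.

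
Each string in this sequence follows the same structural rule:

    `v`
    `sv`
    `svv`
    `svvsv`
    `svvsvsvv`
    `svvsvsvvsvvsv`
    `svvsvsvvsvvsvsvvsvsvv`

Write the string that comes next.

This is a Fibonacci-style word recurrence s(k) = s(k−1)·s(k−2): e.g. sv·v = svv.
So term 8 is svvsvsvvsvvsvsvvsvsvv·svvsvsvvsvvsv.

svvsvsvvsvvsvsvvsvsvvsvvsvsvvsvvsv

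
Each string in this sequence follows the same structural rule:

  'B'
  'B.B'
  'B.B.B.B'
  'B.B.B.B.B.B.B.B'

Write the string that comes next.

B.B.B.B.B.B.B.B.B.B.B.B.B.B.B.B

s(k+1) = s(k)·.·s(k) — each term doubles the last with '.' between the halves.
So the next term is two copies of B.B.B.B.B.B.B.B with '.' between the halves.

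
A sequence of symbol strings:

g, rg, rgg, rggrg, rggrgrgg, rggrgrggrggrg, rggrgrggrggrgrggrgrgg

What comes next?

rggrgrggrggrgrggrgrggrggrgrggrggrg

Each term (from the third on) is the previous term followed by the one before it: term 3 = rg·g = rgg.
So term 8 is rggrgrggrggrgrggrgrgg·rggrgrggrggrg.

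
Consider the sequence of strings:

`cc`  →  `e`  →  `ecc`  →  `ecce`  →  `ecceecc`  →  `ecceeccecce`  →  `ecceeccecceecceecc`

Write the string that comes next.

Each term (from the third on) is the previous term followed by the one before it: term 3 = e·cc = ecc.
The next term joins ecceeccecceecceecc and ecceeccecce.

ecceeccecceecceeccecceeccecce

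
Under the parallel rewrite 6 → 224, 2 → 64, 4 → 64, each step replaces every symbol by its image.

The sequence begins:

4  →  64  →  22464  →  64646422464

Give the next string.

22464224642246464646422464

Expanding 64646422464: 6→224, 4→64, 6→224, 4→64, 6→224, 4→64, 2→64, 2→64, 4→64, 6→224, 4→64. Concatenated: 224 64 224 64 224 64 64 64 64 224 64.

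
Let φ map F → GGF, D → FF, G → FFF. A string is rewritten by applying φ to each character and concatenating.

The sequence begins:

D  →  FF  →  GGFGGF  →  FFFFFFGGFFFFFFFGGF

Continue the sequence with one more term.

Rewriting the 18 symbols of FFFFFFGGFFFFFFFGGF one by one yields GGF GGF GGF GGF GGF GGF FFF FFF GGF GGF GGF GGF GGF GGF GGF FFF FFF GGF; concatenated:

GGFGGFGGFGGFGGFGGFFFFFFFGGFGGFGGFGGFGGFGGFGGFFFFFFFGGF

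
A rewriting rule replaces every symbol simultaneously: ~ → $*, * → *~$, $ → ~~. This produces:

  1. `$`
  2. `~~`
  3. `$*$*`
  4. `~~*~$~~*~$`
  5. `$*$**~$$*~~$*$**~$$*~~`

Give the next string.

Rewriting the 22 symbols of $*$**~$$*~~$*$**~$$*~~ one by one yields ~~ *~$ ~~ *~$ *~$ $* ~~ ~~ *~$ $* $* ~~ *~$ ~~ *~$ *~$ $* ~~ ~~ *~$ $* $*; concatenated:

~~*~$~~*~$*~$$*~~~~*~$$*$*~~*~$~~*~$*~$$*~~~~*~$$*$*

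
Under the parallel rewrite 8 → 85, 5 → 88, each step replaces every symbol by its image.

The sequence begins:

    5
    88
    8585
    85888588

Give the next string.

8588858585888585

Expanding 85888588: 8→85, 5→88, 8→85, 8→85, 8→85, 5→88, 8→85, 8→85. Concatenated: 85 88 85 85 85 88 85 85.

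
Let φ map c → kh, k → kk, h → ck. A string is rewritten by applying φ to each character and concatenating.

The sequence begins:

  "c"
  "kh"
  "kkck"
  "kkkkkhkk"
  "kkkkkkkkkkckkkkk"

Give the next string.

kkkkkkkkkkkkkkkkkkkkkhkkkkkkkkkk

Replace each of the 16 characters of kkkkkkkkkkckkkkk in place — kk kk kk kk kk kk kk kk kk kk kh kk kk kk kk kk — and concatenate.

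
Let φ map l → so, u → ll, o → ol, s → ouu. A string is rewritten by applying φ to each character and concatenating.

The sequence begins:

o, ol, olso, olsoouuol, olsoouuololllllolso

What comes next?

φ(olsoouuololllllolso) expands symbol-by-symbol to ol so ouu ol ol ll ll ol so ol so so so so so ol so ouu ol; joining the 19 pieces gives the next term.

olsoouuololllllolsoolsososososoolsoouuol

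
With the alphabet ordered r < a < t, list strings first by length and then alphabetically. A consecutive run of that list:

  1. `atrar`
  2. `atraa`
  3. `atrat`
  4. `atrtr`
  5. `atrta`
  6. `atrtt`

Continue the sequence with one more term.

atarr

Find the rightmost character of atrtt below t, bump it to the next letter, and reset everything to its right to r.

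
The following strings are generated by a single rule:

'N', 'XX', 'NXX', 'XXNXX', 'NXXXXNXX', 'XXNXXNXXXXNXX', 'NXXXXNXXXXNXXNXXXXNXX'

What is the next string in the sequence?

XXNXXNXXXXNXXNXXXXNXXXXNXXNXXXXNXX

From term 3 onward, concatenate the second-to-last term with the last: N·XX = NXX, XX·NXX = XXNXX, …
The next term joins XXNXXNXXXXNXX and NXXXXNXXXXNXXNXXXXNXX.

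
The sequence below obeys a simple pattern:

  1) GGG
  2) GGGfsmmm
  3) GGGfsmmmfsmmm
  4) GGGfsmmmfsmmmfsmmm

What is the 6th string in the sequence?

The strings grow by a fixed suffix fsmmm each time.
From GGGfsmmmfsmmmfsmmm, 2 further steps: GGGfsmmmfsmmmfsmmm → GGGfsmmmfsmmmfsmmmfsmmm → (answer).

GGGfsmmmfsmmmfsmmmfsmmmfsmmm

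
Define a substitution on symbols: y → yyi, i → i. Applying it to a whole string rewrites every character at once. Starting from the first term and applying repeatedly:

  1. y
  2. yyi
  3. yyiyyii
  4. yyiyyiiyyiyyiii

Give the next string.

Replace each of the 15 characters of yyiyyiiyyiyyiii in place — yyi yyi i yyi yyi i i yyi yyi i yyi yyi i i i — and concatenate.

yyiyyiiyyiyyiiiyyiyyiiyyiyyiiii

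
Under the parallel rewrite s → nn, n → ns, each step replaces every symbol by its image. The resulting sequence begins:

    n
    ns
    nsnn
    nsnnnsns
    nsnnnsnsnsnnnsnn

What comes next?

nsnnnsnsnsnnnsnnnsnnnsnsnsnnnsns

Applying the rule to each of the 16 symbols of nsnnnsnsnsnnnsnn gives the pieces ns nn ns ns ns nn ns nn ns nn ns ns ns nn ns ns, which concatenate to the answer.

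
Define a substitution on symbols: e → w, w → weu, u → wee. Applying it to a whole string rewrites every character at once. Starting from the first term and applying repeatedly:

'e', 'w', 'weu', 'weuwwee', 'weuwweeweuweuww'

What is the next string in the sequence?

weuwweeweuweuwwweuwweeweuwweeweuweu

Applying the rule to each of the 15 symbols of weuwweeweuweuww gives the pieces weu w wee weu weu w w weu w wee weu w wee weu weu, which concatenate to the answer.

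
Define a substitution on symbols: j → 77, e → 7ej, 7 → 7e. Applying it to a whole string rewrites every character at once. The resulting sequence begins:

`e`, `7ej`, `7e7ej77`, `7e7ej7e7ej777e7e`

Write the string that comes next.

Rewriting the 16 symbols of 7e7ej7e7ej777e7e one by one yields 7e 7ej 7e 7ej 77 7e 7ej 7e 7ej 77 7e 7e 7e 7ej 7e 7ej; concatenated:

7e7ej7e7ej777e7ej7e7ej777e7e7e7ej7e7ej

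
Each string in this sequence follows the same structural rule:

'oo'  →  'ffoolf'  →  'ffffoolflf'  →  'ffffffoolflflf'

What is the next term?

ffffffffoolflflflf

s(k+1) = ff·s(k)·lf, so each term gains ff as a prefix and lf as a suffix.
So the next term is ff·ffffffoolflflf·lf.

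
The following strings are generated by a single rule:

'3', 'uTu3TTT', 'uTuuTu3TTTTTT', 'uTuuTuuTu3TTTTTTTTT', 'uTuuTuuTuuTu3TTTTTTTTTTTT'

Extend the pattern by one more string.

uTuuTuuTuuTuuTu3TTTTTTTTTTTTTTT

Every step adds uTu to the front and TTT to the end of the previous string.
One more step from uTuuTuuTuuTu3TTTTTTTTTTTT gives the answer.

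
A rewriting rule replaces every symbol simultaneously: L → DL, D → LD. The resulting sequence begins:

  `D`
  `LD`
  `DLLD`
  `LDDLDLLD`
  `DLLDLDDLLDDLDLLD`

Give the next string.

Rewriting the 16 symbols of DLLDLDDLLDDLDLLD one by one yields LD DL DL LD DL LD LD DL DL LD LD DL LD DL DL LD; concatenated:

LDDLDLLDDLLDLDDLDLLDLDDLLDDLDLLD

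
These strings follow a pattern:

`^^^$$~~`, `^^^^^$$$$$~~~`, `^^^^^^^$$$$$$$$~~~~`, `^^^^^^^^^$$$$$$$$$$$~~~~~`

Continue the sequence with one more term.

Each string has the form ^^{2n+1} $^{3n-1} ~^{n+1} (n = 1, 2, …).
For the next term, n = 5, so the run lengths are 11, 14, 6.

^^^^^^^^^^^$$$$$$$$$$$$$$~~~~~~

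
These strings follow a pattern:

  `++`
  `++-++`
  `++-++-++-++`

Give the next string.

++-++-++-++-++-++-++-++

s(k+1) = s(k)·-·s(k) — each term doubles the last with '-' between the halves.
So the next term is two copies of ++-++-++-++ with '-' between the halves.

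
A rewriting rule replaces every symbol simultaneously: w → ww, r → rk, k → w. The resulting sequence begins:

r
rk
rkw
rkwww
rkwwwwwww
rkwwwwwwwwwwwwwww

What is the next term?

Replace each of the 17 characters of rkwwwwwwwwwwwwwww in place — rk w ww ww ww ww ww ww ww ww ww ww ww ww ww ww ww — and concatenate.

rkwwwwwwwwwwwwwwwwwwwwwwwwwwwwwww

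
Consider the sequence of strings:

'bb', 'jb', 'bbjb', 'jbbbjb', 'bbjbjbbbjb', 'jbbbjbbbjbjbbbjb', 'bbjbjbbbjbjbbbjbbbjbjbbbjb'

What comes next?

This is a Fibonacci-style word recurrence s(k) = s(k−2)·s(k−1): e.g. bb·jb = bbjb.
Continuing: jbbbjbbbjbjbbbjb · bbjbjbbbjbjbbbjbbbjbjbbbjb gives term 8.

jbbbjbbbjbjbbbjbbbjbjbbbjbjbbbjbbbjbjbbbjb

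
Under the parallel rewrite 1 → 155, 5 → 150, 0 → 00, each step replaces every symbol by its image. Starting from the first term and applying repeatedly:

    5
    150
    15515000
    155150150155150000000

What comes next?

Rewriting the 21 symbols of 155150150155150000000 one by one yields 155 150 150 155 150 00 155 150 00 155 150 150 155 150 00 00 00 00 00 00 00; concatenated:

155150150155150001551500015515015015515000000000000000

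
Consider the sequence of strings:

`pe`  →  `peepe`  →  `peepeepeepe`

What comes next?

Every step duplicates the string with 'e' between the halves.
So the next term is two copies of peepeepeepe with 'e' between the halves.

peepeepeepeepeepeepeepe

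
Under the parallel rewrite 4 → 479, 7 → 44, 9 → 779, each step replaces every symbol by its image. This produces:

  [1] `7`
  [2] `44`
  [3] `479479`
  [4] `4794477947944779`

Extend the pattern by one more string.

479447794794794444779479447794794794444779

Replace each of the 16 characters of 4794477947944779 in place — 479 44 779 479 479 44 44 779 479 44 779 479 479 44 44 779 — and concatenate.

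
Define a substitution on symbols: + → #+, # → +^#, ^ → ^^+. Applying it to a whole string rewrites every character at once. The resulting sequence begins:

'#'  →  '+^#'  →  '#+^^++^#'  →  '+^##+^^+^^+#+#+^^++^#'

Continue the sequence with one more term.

Applying the rule to each of the 21 symbols of +^##+^^+^^+#+#+^^++^# gives the pieces #+ ^^+ +^# +^# #+ ^^+ ^^+ #+ ^^+ ^^+ #+ +^# #+ +^# #+ ^^+ ^^+ #+ #+ ^^+ +^#, which concatenate to the answer.

#+^^++^#+^##+^^+^^+#+^^+^^+#++^##++^##+^^+^^+#+#+^^++^#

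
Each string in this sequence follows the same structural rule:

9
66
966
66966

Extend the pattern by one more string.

Each term (from the third on) is the two preceding terms concatenated in order: term 3 = 9·66 = 966.
So term 5 is 966·66966.

96666966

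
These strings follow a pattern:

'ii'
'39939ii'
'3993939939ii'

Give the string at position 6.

3993939939399393993939939ii

Every step adds 39939 at the front: s(k+1) = 39939·s(k).
From 3993939939ii, 3 further steps: 3993939939ii → 399393993939939ii → 39939399393993939939ii → (answer).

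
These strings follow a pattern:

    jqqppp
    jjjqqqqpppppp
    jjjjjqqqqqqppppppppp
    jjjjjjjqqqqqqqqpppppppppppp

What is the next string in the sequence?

jjjjjjjjjqqqqqqqqqqppppppppppppppp

The n-th term is 2n-1 j's then 2n q's then 3n p's (n = 1, 2, …).
For the next term, n = 5, so the run lengths are 9, 10, 15.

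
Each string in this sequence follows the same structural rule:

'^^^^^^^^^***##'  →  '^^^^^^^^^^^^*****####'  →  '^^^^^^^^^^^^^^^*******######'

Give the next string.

^^^^^^^^^^^^^^^^^^*********########

Each string has the form ^^{3n+3} *^{2n-1} #^{2n-2}, where the shown terms are n = 2, 3, 4.
For the next term, n = 5, so the run lengths are 18, 9, 8.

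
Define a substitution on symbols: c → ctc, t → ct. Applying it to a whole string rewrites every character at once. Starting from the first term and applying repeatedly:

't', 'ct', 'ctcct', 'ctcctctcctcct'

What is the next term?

Rewriting the 13 symbols of ctcctctcctcct one by one yields ctc ct ctc ctc ct ctc ct ctc ctc ct ctc ctc ct; concatenated:

ctcctctcctcctctcctctcctcctctcctcct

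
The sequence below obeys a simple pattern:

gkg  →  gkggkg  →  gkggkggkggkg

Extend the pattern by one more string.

gkggkggkggkggkggkggkggkg

s(k+1) = s(k)·s(k) — each term doubles the last.
So the next term is two copies of gkggkggkggkg.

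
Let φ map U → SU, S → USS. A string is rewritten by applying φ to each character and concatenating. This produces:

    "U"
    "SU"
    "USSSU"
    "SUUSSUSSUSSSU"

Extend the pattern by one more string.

φ(SUUSSUSSUSSSU) expands symbol-by-symbol to USS SU SU USS USS SU USS USS SU USS USS USS SU; joining the 13 pieces gives the next term.

USSSUSUUSSUSSSUUSSUSSSUUSSUSSUSSSU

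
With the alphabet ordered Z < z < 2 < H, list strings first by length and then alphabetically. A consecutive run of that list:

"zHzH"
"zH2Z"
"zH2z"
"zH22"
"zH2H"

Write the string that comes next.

The successor of zH2H increments the rightmost position that isn't already H and resets every position after it to Z.

zHHZ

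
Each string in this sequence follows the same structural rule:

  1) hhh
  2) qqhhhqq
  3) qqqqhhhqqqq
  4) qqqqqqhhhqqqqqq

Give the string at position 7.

s(k+1) = qq·s(k)·qq, so each term gains qq as a prefix and qq as a suffix.
From qqqqqqhhhqqqqqq, 3 further steps: qqqqqqhhhqqqqqq → qqqqqqqqhhhqqqqqqqq → qqqqqqqqqqhhhqqqqqqqqqq → (answer).

qqqqqqqqqqqqhhhqqqqqqqqqqqq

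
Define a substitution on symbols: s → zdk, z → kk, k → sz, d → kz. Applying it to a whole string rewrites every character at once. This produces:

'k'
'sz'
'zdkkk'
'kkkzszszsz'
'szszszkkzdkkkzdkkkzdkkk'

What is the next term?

zdkkkzdkkkzdkkkszszkkkzszszszkkkzszszszkkkzszszsz

Applying the rule to each of the 23 symbols of szszszkkzdkkkzdkkkzdkkk gives the pieces zdk kk zdk kk zdk kk sz sz kk kz sz sz sz kk kz sz sz sz kk kz sz sz sz, which concatenate to the answer.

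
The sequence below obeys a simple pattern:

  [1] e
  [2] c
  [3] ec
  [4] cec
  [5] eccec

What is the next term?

cececcec

Each term (from the third on) is the two preceding terms concatenated in order: term 3 = e·c = ec.
The next term joins cec and eccec.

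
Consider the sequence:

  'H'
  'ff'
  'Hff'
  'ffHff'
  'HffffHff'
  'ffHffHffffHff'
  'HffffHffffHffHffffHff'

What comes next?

This is a Fibonacci-style word recurrence s(k) = s(k−2)·s(k−1): e.g. H·ff = Hff.
So term 8 is ffHffHffffHff·HffffHffffHffHffffHff.

ffHffHffffHffHffffHffffHffHffffHff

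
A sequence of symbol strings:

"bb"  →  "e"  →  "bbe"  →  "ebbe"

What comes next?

bbeebbe

This is a Fibonacci-style word recurrence s(k) = s(k−2)·s(k−1): e.g. bb·e = bbe.
The next term joins bbe and ebbe.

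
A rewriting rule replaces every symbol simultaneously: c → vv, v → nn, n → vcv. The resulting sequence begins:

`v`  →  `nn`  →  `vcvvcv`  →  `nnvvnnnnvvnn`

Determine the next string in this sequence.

vcvvcvnnnnvcvvcvvcvvcvnnnnvcvvcv

Apply φ to nnvvnnnnvvnn symbol by symbol: n→vcv, n→vcv, v→nn, v→nn, n→vcv, n→vcv, n→vcv, n→vcv, v→nn, v→nn, n→vcv, n→vcv; joined: vcv vcv nn nn vcv vcv vcv vcv nn nn vcv vcv.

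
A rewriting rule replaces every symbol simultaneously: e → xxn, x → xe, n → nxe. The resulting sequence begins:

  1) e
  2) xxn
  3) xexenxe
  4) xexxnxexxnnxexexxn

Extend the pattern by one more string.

Rewriting the 18 symbols of xexxnxexxnnxexexxn one by one yields xe xxn xe xe nxe xe xxn xe xe nxe nxe xe xxn xe xxn xe xe nxe; concatenated:

xexxnxexenxexexxnxexenxenxexexxnxexxnxexenxe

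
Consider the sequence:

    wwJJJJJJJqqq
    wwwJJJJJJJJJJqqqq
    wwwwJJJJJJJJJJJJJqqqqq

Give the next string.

wwwwwJJJJJJJJJJJJJJJJqqqqqq

Reading off run lengths: w runs 2, 3, 4; J runs 7, 10, 13; q runs 3, 4, 5 — each is linear in n, where the shown terms are n = 2, 3, 4.
Setting n = 5 gives 5, 16, 6 characters in each block.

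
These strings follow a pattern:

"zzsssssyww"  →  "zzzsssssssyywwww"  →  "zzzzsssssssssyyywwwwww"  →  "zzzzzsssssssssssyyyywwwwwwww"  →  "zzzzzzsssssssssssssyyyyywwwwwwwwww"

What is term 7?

zzzzzzzzsssssssssssssssssyyyyyyywwwwwwwwwwwwww

The n-th term is n+1 z's then 2n+3 s's then n y's then 2n w's (n = 1, 2, …).
At n = 7 the blocks have lengths 8, 17, 7, 14.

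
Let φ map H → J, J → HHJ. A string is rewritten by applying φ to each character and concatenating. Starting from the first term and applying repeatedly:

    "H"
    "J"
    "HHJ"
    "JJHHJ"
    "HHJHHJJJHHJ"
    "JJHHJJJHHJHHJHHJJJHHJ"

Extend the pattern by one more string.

Rewriting the 21 symbols of JJHHJJJHHJHHJHHJJJHHJ one by one yields HHJ HHJ J J HHJ HHJ HHJ J J HHJ J J HHJ J J HHJ HHJ HHJ J J HHJ; concatenated:

HHJHHJJJHHJHHJHHJJJHHJJJHHJJJHHJHHJHHJJJHHJ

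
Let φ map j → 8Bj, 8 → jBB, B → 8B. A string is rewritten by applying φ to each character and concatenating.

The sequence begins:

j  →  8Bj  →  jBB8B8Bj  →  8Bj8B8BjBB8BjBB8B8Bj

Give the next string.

φ(8Bj8B8BjBB8BjBB8B8Bj) expands symbol-by-symbol to jBB 8B 8Bj jBB 8B jBB 8B 8Bj 8B 8B jBB 8B 8Bj 8B 8B jBB 8B jBB 8B 8Bj; joining the 20 pieces gives the next term.

jBB8B8BjjBB8BjBB8B8Bj8B8BjBB8B8Bj8B8BjBB8BjBB8B8Bj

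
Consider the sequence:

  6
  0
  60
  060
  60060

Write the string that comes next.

06060060

This is a Fibonacci-style word recurrence s(k) = s(k−2)·s(k−1): e.g. 6·0 = 60.
The next term joins 060 and 60060.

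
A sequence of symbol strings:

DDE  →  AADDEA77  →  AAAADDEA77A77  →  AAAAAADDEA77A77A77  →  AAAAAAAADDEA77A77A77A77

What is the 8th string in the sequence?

Every step adds AA to the front and A77 to the end of the previous string.
From AAAAAAAADDEA77A77A77A77, 3 further steps: AAAAAAAADDEA77A77A77A77 → AAAAAAAAAADDEA77A77A77A77A77 → AAAAAAAAAAAADDEA77A77A77A77A77A77 → (answer).

AAAAAAAAAAAAAADDEA77A77A77A77A77A77A77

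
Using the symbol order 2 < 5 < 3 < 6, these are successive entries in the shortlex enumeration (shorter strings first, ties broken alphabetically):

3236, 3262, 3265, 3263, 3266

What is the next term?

Find the rightmost character of 3266 below 6, bump it to the next letter, and reset everything to its right to 2.

3522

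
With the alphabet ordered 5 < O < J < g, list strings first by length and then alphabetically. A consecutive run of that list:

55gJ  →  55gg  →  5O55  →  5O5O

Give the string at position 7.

Advancing 3 positions from 5O5O through 5O5O → 5O5J → 5O5g reaches term 7.

5OO5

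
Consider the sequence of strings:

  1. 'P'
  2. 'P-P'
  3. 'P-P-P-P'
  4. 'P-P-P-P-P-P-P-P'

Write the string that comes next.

Each string is two copies of the previous one joined by '-'.
One more doubling of P-P-P-P-P-P-P-P gives the answer.

P-P-P-P-P-P-P-P-P-P-P-P-P-P-P-P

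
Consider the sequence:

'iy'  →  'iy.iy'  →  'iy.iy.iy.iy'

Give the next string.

s(k+1) = s(k)·.·s(k) — each term doubles the last with '.' between the halves.
So the next term is two copies of iy.iy.iy.iy with '.' between the halves.

iy.iy.iy.iy.iy.iy.iy.iy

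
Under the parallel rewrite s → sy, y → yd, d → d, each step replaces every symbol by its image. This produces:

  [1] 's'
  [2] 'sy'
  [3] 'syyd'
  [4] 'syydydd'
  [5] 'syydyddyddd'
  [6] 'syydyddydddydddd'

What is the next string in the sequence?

φ(syydyddydddydddd) expands symbol-by-symbol to sy yd yd d yd d d yd d d d yd d d d d; joining the 16 pieces gives the next term.

syydyddydddyddddyddddd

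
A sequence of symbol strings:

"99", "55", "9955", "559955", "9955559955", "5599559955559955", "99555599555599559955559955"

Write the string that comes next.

From term 3 onward, concatenate the second-to-last term with the last: 99·55 = 9955, 55·9955 = 559955, …
So term 8 is 5599559955559955·99555599555599559955559955.

559955995555995599555599555599559955559955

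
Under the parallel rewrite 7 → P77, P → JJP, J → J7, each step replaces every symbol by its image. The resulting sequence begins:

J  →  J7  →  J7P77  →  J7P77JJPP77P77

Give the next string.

Replace each of the 14 characters of J7P77JJPP77P77 in place — J7 P77 JJP P77 P77 J7 J7 JJP JJP P77 P77 JJP P77 P77 — and concatenate.

J7P77JJPP77P77J7J7JJPJJPP77P77JJPP77P77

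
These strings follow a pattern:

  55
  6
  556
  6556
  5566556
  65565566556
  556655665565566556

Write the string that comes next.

Each term (from the third on) is the two preceding terms concatenated in order: term 3 = 55·6 = 556.
The next term joins 65565566556 and 556655665565566556.

65565566556556655665565566556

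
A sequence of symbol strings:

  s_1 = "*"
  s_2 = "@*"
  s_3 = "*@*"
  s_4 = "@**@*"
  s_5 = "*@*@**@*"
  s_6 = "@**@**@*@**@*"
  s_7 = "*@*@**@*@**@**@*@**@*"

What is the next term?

@**@**@*@**@**@*@**@*@**@**@*@**@*

From term 3 onward, concatenate the second-to-last term with the last: *·@* = *@*, @*·*@* = @**@*, …
The next term joins @**@**@*@**@* and *@*@**@*@**@**@*@**@*.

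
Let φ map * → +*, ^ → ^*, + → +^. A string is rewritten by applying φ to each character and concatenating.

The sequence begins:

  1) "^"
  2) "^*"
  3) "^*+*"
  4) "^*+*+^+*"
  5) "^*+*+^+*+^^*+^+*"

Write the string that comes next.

Rewriting the 16 symbols of ^*+*+^+*+^^*+^+* one by one yields ^* +* +^ +* +^ ^* +^ +* +^ ^* ^* +* +^ ^* +^ +*; concatenated:

^*+*+^+*+^^*+^+*+^^*^*+*+^^*+^+*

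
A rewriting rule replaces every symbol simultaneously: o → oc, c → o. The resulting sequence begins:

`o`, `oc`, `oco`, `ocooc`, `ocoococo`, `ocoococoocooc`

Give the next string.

Rewriting the 13 symbols of ocoococoocooc one by one yields oc o oc oc o oc o oc oc o oc oc o; concatenated:

ocoococoocoococoococo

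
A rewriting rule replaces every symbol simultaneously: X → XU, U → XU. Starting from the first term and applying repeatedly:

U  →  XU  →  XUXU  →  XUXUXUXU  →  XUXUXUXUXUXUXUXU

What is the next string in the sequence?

Replace each of the 16 characters of XUXUXUXUXUXUXUXU in place — XU XU XU XU XU XU XU XU XU XU XU XU XU XU XU XU — and concatenate.

XUXUXUXUXUXUXUXUXUXUXUXUXUXUXUXU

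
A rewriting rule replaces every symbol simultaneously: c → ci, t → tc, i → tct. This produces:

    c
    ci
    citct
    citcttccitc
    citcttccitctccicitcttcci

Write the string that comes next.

φ(citcttccitctccicitcttcci) expands symbol-by-symbol to ci tct tc ci tc tc ci ci tct tc ci tc ci ci tct ci tct tc ci tc tc ci ci tct; joining the 24 pieces gives the next term.

citcttccitctccicitcttccitccicitctcitcttccitctccicitct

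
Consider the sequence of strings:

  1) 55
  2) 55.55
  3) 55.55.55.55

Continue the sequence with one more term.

Every step duplicates the string with '.' between the halves.
One more doubling of 55.55.55.55 gives the answer.

55.55.55.55.55.55.55.55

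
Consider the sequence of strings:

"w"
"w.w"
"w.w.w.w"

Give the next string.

Each string is two copies of the previous one joined by '.'.
Doubling w.w.w.w with '.' between the halves:

w.w.w.w.w.w.w.w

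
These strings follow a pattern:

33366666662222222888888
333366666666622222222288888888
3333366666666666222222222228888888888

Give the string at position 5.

Reading off run lengths: 3 runs 3, 4, 5; 6 runs 7, 9, 11; 2 runs 7, 9, 11; 8 runs 6, 8, 10 — each is linear in n, where the shown terms are n = 3, 4, 5.
Setting n = 7 gives 7, 15, 15, 14 characters in each block.

333333366666666666666622222222222222288888888888888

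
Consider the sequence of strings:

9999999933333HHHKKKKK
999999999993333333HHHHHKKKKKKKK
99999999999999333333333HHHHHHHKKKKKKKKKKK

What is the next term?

9999999999999999933333333333HHHHHHHHHKKKKKKKKKKKKKK

The n-th term is 3n+2 9's then 2n+1 3's then 2n-1 H's then 3n-1 K's, where the shown terms are n = 2, 3, 4.
For the next term, n = 5, so the run lengths are 17, 11, 9, 14.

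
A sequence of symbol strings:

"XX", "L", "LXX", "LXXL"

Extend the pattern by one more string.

Each term (from the third on) is the previous term followed by the one before it: term 3 = L·XX = LXX.
So term 5 is LXXL·LXX.

LXXLLXX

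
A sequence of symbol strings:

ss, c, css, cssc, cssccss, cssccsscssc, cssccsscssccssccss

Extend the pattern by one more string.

cssccsscssccssccsscssccsscssc

This is a Fibonacci-style word recurrence s(k) = s(k−1)·s(k−2): e.g. c·ss = css.
The next term joins cssccsscssccssccss and cssccsscssc.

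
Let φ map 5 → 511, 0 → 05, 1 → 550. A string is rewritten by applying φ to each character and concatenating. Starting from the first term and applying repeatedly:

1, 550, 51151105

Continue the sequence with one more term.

51155055051155055005511

Apply φ to 51151105 symbol by symbol: 5→511, 1→550, 1→550, 5→511, 1→550, 1→550, 0→05, 5→511; joined: 511 550 550 511 550 550 05 511.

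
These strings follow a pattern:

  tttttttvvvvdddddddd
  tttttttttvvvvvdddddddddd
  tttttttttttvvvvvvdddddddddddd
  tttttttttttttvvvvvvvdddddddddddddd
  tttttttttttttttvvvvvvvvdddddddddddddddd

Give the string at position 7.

tttttttttttttttttttvvvvvvvvvvdddddddddddddddddddd

The n-th term is 2n+1 t's then n+1 v's then 2n+2 d's, where the shown terms are n = 3, 4, 5, 6, 7.
Setting n = 9 gives 19, 10, 20 characters in each block.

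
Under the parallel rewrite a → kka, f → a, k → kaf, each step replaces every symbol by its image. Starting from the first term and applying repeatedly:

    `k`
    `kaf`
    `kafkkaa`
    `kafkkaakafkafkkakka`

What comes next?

Rewriting the 19 symbols of kafkkaakafkafkkakka one by one yields kaf kka a kaf kaf kka kka kaf kka a kaf kka a kaf kaf kka kaf kaf kka; concatenated:

kafkkaakafkafkkakkakafkkaakafkkaakafkafkkakafkafkka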